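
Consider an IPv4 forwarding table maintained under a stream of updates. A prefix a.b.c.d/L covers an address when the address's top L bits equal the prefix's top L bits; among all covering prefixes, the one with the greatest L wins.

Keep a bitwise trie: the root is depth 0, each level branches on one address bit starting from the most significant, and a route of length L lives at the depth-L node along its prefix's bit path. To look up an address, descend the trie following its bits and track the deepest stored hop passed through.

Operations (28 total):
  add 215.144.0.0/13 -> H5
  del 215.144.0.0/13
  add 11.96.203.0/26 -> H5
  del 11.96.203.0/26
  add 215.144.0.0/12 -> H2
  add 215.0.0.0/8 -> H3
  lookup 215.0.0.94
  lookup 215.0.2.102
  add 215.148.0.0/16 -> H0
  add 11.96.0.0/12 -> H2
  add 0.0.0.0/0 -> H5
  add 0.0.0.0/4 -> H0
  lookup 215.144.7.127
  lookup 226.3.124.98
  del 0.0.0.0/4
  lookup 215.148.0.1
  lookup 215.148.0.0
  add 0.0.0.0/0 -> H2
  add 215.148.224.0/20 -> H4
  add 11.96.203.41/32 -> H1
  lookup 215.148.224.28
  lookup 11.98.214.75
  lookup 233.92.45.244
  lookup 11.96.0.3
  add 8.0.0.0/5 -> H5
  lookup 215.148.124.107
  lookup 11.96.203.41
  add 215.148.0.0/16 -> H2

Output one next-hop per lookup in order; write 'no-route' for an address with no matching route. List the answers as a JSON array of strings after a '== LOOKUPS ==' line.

Apply in order:
  + 215.144.0.0/13 (H5) depth=13
  - 215.144.0.0/13 clear@13
  + 11.96.203.0/26 (H5) depth=26
  - 11.96.203.0/26 clear@26
  + 215.144.0.0/12 (H2) depth=12
  + 215.0.0.0/8 (H3) depth=8
  lookup 215.0.0.94: bits 11010111 walk d0:-→d1:-→d2:-→d3:-→d4:-→d5:-→d6:-→d7:-→d8:H3 -> H3
  lookup 215.0.2.102: bits 11010111 walk d0:-→d1:-→d2:-→d3:-→d4:-→d5:-→d6:-→d7:-→d8:H3 -> H3
  + 215.148.0.0/16 (H0) depth=16
  + 11.96.0.0/12 (H2) depth=12
  + 0.0.0.0/0 (H5) depth=0
  + 0.0.0.0/4 (H0) depth=4
  lookup 215.144.7.127: bits 1101011110010 walk d0:H5→d1:-→d2:-→d3:-→d4:-→d5:-→d6:-→d7:-→d8:H3→d9:-→d10:-→d11:-→d12:H2→d13:- -> H2
  lookup 226.3.124.98: bits 11 walk d0:H5→d1:-→d2:- -> H5
  - 0.0.0.0/4 clear@4
  lookup 215.148.0.1: bits 1101011110010100 walk d0:H5→d1:-→d2:-→d3:-→d4:-→d5:-→d6:-→d7:-→d8:H3→d9:-→d10:-→d11:-→d12:H2→d13:-→d14:-→d15:-→d16:H0 -> H0
  lookup 215.148.0.0: bits 1101011110010100 walk d0:H5→d1:-→d2:-→d3:-→d4:-→d5:-→d6:-→d7:-→d8:H3→d9:-→d10:-→d11:-→d12:H2→d13:-→d14:-→d15:-→d16:H0 -> H0
  + 0.0.0.0/0 (H2) depth=0
  + 215.148.224.0/20 (H4) depth=20
  + 11.96.203.41/32 (H1) depth=32
  lookup 215.148.224.28: bits 11010111100101001110 walk d0:H2→d1:-→d2:-→d3:-→d4:-→d5:-→d6:-→d7:-→d8:H3→d9:-→d10:-→d11:-→d12:H2→d13:-→d14:-→d15:-→d16:H0→d17:-→d18:-→d19:-→d20:H4 -> H4
  lookup 11.98.214.75: bits 00001011011000 walk d0:H2→d1:-→d2:-→d3:-→d4:-→d5:-→d6:-→d7:-→d8:-→d9:-→d10:-→d11:-→d12:H2→d13:-→d14:- -> H2
  lookup 233.92.45.244: bits 11 walk d0:H2→d1:-→d2:- -> H2
  lookup 11.96.0.3: bits 0000101101100000 walk d0:H2→d1:-→d2:-→d3:-→d4:-→d5:-→d6:-→d7:-→d8:-→d9:-→d10:-→d11:-→d12:H2→d13:-→d14:-→d15:-→d16:- -> H2
  + 8.0.0.0/5 (H5) depth=5
  lookup 215.148.124.107: bits 1101011110010100 walk d0:H2→d1:-→d2:-→d3:-→d4:-→d5:-→d6:-→d7:-→d8:H3→d9:-→d10:-→d11:-→d12:H2→d13:-→d14:-→d15:-→d16:H0 -> H0
  lookup 11.96.203.41: bits 00001011011000001100101100101001 walk d0:H2→d1:-→d2:-→d3:-→d4:-→d5:H5→d6:-→d7:-→d8:-→d9:-→d10:-→d11:-→d12:H2→d13:-→d14:-→d15:-→d16:-→d17:-→d18:-→d19:-→d20:-→d21:-→d22:-→d23:-→d24:-→d25:-→d26:-→d27:-→d28:-→d29:-→d30:-→d31:-→d32:H1 -> H1
  + 215.148.0.0/16 (H2) depth=16

== LOOKUPS ==
["H3","H3","H2","H5","H0","H0","H4","H2","H2","H2","H0","H1"]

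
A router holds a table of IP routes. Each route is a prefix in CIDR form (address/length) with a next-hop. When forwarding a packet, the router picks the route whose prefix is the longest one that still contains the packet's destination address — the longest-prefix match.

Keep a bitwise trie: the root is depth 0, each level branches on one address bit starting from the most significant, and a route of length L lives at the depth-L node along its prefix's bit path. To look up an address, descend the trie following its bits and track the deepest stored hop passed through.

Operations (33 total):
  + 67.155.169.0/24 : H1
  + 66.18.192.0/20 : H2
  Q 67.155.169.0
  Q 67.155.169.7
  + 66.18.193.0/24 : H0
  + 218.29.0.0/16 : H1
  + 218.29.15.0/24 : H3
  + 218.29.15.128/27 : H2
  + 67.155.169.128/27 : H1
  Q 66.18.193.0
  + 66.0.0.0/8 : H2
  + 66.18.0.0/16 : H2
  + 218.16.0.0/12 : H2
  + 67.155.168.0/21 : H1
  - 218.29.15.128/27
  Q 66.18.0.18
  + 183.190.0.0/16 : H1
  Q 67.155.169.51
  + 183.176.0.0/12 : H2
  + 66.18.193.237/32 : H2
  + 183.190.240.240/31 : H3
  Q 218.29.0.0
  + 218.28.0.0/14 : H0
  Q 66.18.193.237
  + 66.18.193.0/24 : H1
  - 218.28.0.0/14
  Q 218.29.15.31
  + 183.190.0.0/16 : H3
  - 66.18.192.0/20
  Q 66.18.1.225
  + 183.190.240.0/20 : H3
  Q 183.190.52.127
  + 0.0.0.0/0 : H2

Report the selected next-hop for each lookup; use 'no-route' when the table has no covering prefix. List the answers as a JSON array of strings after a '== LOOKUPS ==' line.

Process each operation:
  + 67.155.169.0/24 (H1) depth=24
  + 66.18.192.0/20 (H2) depth=20
  lookup 67.155.169.0: bits 010000111001101110101001 walk d0:-→d1:-→d2:-→d3:-→d4:-→d5:-→d6:-→d7:-→d8:-→d9:-→d10:-→d11:-→d12:-→d13:-→d14:-→d15:-→d16:-→d17:-→d18:-→d19:-→d20:-→d21:-→d22:-→d23:-→d24:H1 -> H1
  lookup 67.155.169.7: bits 010000111001101110101001 walk d0:-→d1:-→d2:-→d3:-→d4:-→d5:-→d6:-→d7:-→d8:-→d9:-→d10:-→d11:-→d12:-→d13:-→d14:-→d15:-→d16:-→d17:-→d18:-→d19:-→d20:-→d21:-→d22:-→d23:-→d24:H1 -> H1
  + 66.18.193.0/24 (H0) depth=24
  + 218.29.0.0/16 (H1) depth=16
  + 218.29.15.0/24 (H3) depth=24
  + 218.29.15.128/27 (H2) depth=27
  + 67.155.169.128/27 (H1) depth=27
  lookup 66.18.193.0: bits 010000100001001011000001 walk d0:-→d1:-→d2:-→d3:-→d4:-→d5:-→d6:-→d7:-→d8:-→d9:-→d10:-→d11:-→d12:-→d13:-→d14:-→d15:-→d16:-→d17:-→d18:-→d19:-→d20:H2→d21:-→d22:-→d23:-→d24:H0 -> H0
  + 66.0.0.0/8 (H2) depth=8
  + 66.18.0.0/16 (H2) depth=16
  + 218.16.0.0/12 (H2) depth=12
  + 67.155.168.0/21 (H1) depth=21
  del 218.29.15.128/27 (clear depth 27)
  lookup 66.18.0.18: bits 0100001000010010 walk d0:-→d1:-→d2:-→d3:-→d4:-→d5:-→d6:-→d7:-→d8:H2→d9:-→d10:-→d11:-→d12:-→d13:-→d14:-→d15:-→d16:H2 -> H2
  + 183.190.0.0/16 (H1) depth=16
  lookup 67.155.169.51: bits 010000111001101110101001 walk d0:-→d1:-→d2:-→d3:-→d4:-→d5:-→d6:-→d7:-→d8:-→d9:-→d10:-→d11:-→d12:-→d13:-→d14:-→d15:-→d16:-→d17:-→d18:-→d19:-→d20:-→d21:H1→d22:-→d23:-→d24:H1 -> H1
  + 183.176.0.0/12 (H2) depth=12
  + 66.18.193.237/32 (H2) depth=32
  + 183.190.240.240/31 (H3) depth=31
  lookup 218.29.0.0: bits 11011010000111010000 walk d0:-→d1:-→d2:-→d3:-→d4:-→d5:-→d6:-→d7:-→d8:-→d9:-→d10:-→d11:-→d12:H2→d13:-→d14:-→d15:-→d16:H1→d17:-→d18:-→d19:-→d20:- -> H1
  + 218.28.0.0/14 (H0) depth=14
  lookup 66.18.193.237: bits 01000010000100101100000111101101 walk d0:-→d1:-→d2:-→d3:-→d4:-→d5:-→d6:-→d7:-→d8:H2→d9:-→d10:-→d11:-→d12:-→d13:-→d14:-→d15:-→d16:H2→d17:-→d18:-→d19:-→d20:H2→d21:-→d22:-→d23:-→d24:H0→d25:-→d26:-→d27:-→d28:-→d29:-→d30:-→d31:-→d32:H2 -> H2
  + 66.18.193.0/24 (H1) depth=24
  del 218.28.0.0/14 (clear depth 14)
  lookup 218.29.15.31: bits 110110100001110100001111 walk d0:-→d1:-→d2:-→d3:-→d4:-→d5:-→d6:-→d7:-→d8:-→d9:-→d10:-→d11:-→d12:H2→d13:-→d14:-→d15:-→d16:H1→d17:-→d18:-→d19:-→d20:-→d21:-→d22:-→d23:-→d24:H3 -> H3
  + 183.190.0.0/16 (H3) depth=16
  del 66.18.192.0/20 (clear depth 20)
  lookup 66.18.1.225: bits 0100001000010010 walk d0:-→d1:-→d2:-→d3:-→d4:-→d5:-→d6:-→d7:-→d8:H2→d9:-→d10:-→d11:-→d12:-→d13:-→d14:-→d15:-→d16:H2 -> H2
  + 183.190.240.0/20 (H3) depth=20
  lookup 183.190.52.127: bits 1011011110111110 walk d0:-→d1:-→d2:-→d3:-→d4:-→d5:-→d6:-→d7:-→d8:-→d9:-→d10:-→d11:-→d12:H2→d13:-→d14:-→d15:-→d16:H3 -> H3
  + 0.0.0.0/0 (H2) depth=0

== LOOKUPS ==
["H1","H1","H0","H2","H1","H1","H2","H3","H2","H3"]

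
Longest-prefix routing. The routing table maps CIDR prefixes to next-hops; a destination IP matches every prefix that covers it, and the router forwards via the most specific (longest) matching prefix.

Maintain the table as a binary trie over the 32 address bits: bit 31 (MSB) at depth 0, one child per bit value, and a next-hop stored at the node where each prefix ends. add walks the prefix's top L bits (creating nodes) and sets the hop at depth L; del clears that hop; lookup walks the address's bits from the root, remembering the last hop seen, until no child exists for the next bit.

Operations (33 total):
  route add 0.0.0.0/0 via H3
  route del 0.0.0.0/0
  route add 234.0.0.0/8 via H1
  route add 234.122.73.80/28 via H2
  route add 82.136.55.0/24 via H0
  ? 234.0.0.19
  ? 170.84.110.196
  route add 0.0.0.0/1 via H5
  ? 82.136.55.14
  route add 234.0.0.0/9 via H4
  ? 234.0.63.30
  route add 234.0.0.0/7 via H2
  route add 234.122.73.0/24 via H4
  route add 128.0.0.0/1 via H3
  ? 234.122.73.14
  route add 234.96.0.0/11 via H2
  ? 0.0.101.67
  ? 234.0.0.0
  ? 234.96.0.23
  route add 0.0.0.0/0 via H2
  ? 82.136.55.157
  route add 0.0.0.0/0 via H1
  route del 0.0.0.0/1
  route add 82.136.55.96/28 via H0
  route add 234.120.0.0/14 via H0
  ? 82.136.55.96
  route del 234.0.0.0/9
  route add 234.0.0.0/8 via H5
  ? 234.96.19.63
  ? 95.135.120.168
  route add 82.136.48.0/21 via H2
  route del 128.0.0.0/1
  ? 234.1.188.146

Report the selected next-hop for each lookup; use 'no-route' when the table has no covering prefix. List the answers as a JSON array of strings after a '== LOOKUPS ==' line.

Process each operation:
  add 0.0.0.0/0 -> H3 at depth 0
  - 0.0.0.0/0 clear@0
  add 234.0.0.0/8 -> H1 at depth 8
  add 234.122.73.80/28 -> H2 at depth 28
  add 82.136.55.0/24 -> H0 at depth 24
  lookup 234.0.0.19: bits 111010100 walk d0:-→d1:-→d2:-→d3:-→d4:-→d5:-→d6:-→d7:-→d8:H1→d9:- -> H1
  lookup 170.84.110.196: bits 1 walk d0:-→d1:- -> no-route
  add 0.0.0.0/1 -> H5 at depth 1
  lookup 82.136.55.14: bits 010100101000100000110111 walk d0:-→d1:H5→d2:-→d3:-→d4:-→d5:-→d6:-→d7:-→d8:-→d9:-→d10:-→d11:-→d12:-→d13:-→d14:-→d15:-→d16:-→d17:-→d18:-→d19:-→d20:-→d21:-→d22:-→d23:-→d24:H0 -> H0
  add 234.0.0.0/9 -> H4 at depth 9
  lookup 234.0.63.30: bits 111010100 walk d0:-→d1:-→d2:-→d3:-→d4:-→d5:-→d6:-→d7:-→d8:H1→d9:H4 -> H4
  add 234.0.0.0/7 -> H2 at depth 7
  add 234.122.73.0/24 -> H4 at depth 24
  add 128.0.0.0/1 -> H3 at depth 1
  lookup 234.122.73.14: bits 1110101001111010010010010 walk d0:-→d1:H3→d2:-→d3:-→d4:-→d5:-→d6:-→d7:H2→d8:H1→d9:H4→d10:-→d11:-→d12:-→d13:-→d14:-→d15:-→d16:-→d17:-→d18:-→d19:-→d20:-→d21:-→d22:-→d23:-→d24:H4→d25:- -> H4
  add 234.96.0.0/11 -> H2 at depth 11
  lookup 0.0.101.67: bits 0 walk d0:-→d1:H5 -> H5
  lookup 234.0.0.0: bits 111010100 walk d0:-→d1:H3→d2:-→d3:-→d4:-→d5:-→d6:-→d7:H2→d8:H1→d9:H4 -> H4
  lookup 234.96.0.23: bits 11101010011 walk d0:-→d1:H3→d2:-→d3:-→d4:-→d5:-→d6:-→d7:H2→d8:H1→d9:H4→d10:-→d11:H2 -> H2
  add 0.0.0.0/0 -> H2 at depth 0
  lookup 82.136.55.157: bits 010100101000100000110111 walk d0:H2→d1:H5→d2:-→d3:-→d4:-→d5:-→d6:-→d7:-→d8:-→d9:-→d10:-→d11:-→d12:-→d13:-→d14:-→d15:-→d16:-→d17:-→d18:-→d19:-→d20:-→d21:-→d22:-→d23:-→d24:H0 -> H0
  add 0.0.0.0/0 -> H1 at depth 0
  - 0.0.0.0/1 clear@1
  add 82.136.55.96/28 -> H0 at depth 28
  add 234.120.0.0/14 -> H0 at depth 14
  lookup 82.136.55.96: bits 0101001010001000001101110110 walk d0:H1→d1:-→d2:-→d3:-→d4:-→d5:-→d6:-→d7:-→d8:-→d9:-→d10:-→d11:-→d12:-→d13:-→d14:-→d15:-→d16:-→d17:-→d18:-→d19:-→d20:-→d21:-→d22:-→d23:-→d24:H0→d25:-→d26:-→d27:-→d28:H0 -> H0
  - 234.0.0.0/9 clear@9
  add 234.0.0.0/8 -> H5 at depth 8
  lookup 234.96.19.63: bits 11101010011 walk d0:H1→d1:H3→d2:-→d3:-→d4:-→d5:-→d6:-→d7:H2→d8:H5→d9:-→d10:-→d11:H2 -> H2
  lookup 95.135.120.168: bits 0101 walk d0:H1→d1:-→d2:-→d3:-→d4:- -> H1
  add 82.136.48.0/21 -> H2 at depth 21
  - 128.0.0.0/1 clear@1
  lookup 234.1.188.146: bits 111010100 walk d0:H1→d1:-→d2:-→d3:-→d4:-→d5:-→d6:-→d7:H2→d8:H5→d9:- -> H5

== LOOKUPS ==
["H1","no-route","H0","H4","H4","H5","H4","H2","H0","H0","H2","H1","H5"]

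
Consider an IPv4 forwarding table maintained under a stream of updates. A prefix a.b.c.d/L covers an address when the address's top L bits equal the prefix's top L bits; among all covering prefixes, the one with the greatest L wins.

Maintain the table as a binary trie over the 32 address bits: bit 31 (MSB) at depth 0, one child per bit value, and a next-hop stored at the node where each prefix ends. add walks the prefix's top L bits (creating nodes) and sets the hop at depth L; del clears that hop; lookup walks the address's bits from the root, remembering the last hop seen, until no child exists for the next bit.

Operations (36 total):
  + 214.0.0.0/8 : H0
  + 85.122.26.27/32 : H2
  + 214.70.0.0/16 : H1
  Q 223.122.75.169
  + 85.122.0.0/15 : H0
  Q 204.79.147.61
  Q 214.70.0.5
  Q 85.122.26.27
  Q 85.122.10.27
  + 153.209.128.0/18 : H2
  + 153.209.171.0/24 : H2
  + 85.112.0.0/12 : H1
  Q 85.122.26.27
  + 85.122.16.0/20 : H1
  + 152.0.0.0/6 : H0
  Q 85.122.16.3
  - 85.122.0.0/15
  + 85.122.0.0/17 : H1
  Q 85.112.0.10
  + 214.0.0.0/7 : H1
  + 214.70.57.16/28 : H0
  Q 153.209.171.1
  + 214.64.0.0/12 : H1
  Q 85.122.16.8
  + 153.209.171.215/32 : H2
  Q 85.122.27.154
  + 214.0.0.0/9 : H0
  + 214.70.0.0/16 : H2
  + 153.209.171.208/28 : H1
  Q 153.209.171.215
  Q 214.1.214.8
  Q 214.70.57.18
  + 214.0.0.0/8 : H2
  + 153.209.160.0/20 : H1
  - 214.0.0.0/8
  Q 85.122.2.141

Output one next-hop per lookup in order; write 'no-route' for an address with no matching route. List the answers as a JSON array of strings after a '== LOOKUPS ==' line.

Trace:
  + 214.0.0.0/8 (H0) depth=8
  + 85.122.26.27/32 (H2) depth=32
  + 214.70.0.0/16 (H1) depth=16
  ? 223.122.75.169  path d0:-→d1:-→d2:-→d3:-→d4:-  best=no-route
  + 85.122.0.0/15 (H0) depth=15
  ? 204.79.147.61  path d0:-→d1:-→d2:-→d3:-  best=no-route
  ? 214.70.0.5  path d0:-→d1:-→d2:-→d3:-→d4:-→d5:-→d6:-→d7:-→d8:H0→d9:-→d10:-→d11:-→d12:-→d13:-→d14:-→d15:-→d16:H1  best=H1
  ? 85.122.26.27  path d0:-→d1:-→d2:-→d3:-→d4:-→d5:-→d6:-→d7:-→d8:-→d9:-→d10:-→d11:-→d12:-→d13:-→d14:-→d15:H0→d16:-→d17:-→d18:-→d19:-→d20:-→d21:-→d22:-→d23:-→d24:-→d25:-→d26:-→d27:-→d28:-→d29:-→d30:-→d31:-→d32:H2  best=H2
  ? 85.122.10.27  path d0:-→d1:-→d2:-→d3:-→d4:-→d5:-→d6:-→d7:-→d8:-→d9:-→d10:-→d11:-→d12:-→d13:-→d14:-→d15:H0→d16:-→d17:-→d18:-→d19:-  best=H0
  + 153.209.128.0/18 (H2) depth=18
  + 153.209.171.0/24 (H2) depth=24
  + 85.112.0.0/12 (H1) depth=12
  ? 85.122.26.27  path d0:-→d1:-→d2:-→d3:-→d4:-→d5:-→d6:-→d7:-→d8:-→d9:-→d10:-→d11:-→d12:H1→d13:-→d14:-→d15:H0→d16:-→d17:-→d18:-→d19:-→d20:-→d21:-→d22:-→d23:-→d24:-→d25:-→d26:-→d27:-→d28:-→d29:-→d30:-→d31:-→d32:H2  best=H2
  + 85.122.16.0/20 (H1) depth=20
  + 152.0.0.0/6 (H0) depth=6
  ? 85.122.16.3  path d0:-→d1:-→d2:-→d3:-→d4:-→d5:-→d6:-→d7:-→d8:-→d9:-→d10:-→d11:-→d12:H1→d13:-→d14:-→d15:H0→d16:-→d17:-→d18:-→d19:-→d20:H1  best=H1
  - 85.122.0.0/15 clear@15
  + 85.122.0.0/17 (H1) depth=17
  ? 85.112.0.10  path d0:-→d1:-→d2:-→d3:-→d4:-→d5:-→d6:-→d7:-→d8:-→d9:-→d10:-→d11:-→d12:H1  best=H1
  + 214.0.0.0/7 (H1) depth=7
  + 214.70.57.16/28 (H0) depth=28
  ? 153.209.171.1  path d0:-→d1:-→d2:-→d3:-→d4:-→d5:-→d6:H0→d7:-→d8:-→d9:-→d10:-→d11:-→d12:-→d13:-→d14:-→d15:-→d16:-→d17:-→d18:H2→d19:-→d20:-→d21:-→d22:-→d23:-→d24:H2  best=H2
  + 214.64.0.0/12 (H1) depth=12
  ? 85.122.16.8  path d0:-→d1:-→d2:-→d3:-→d4:-→d5:-→d6:-→d7:-→d8:-→d9:-→d10:-→d11:-→d12:H1→d13:-→d14:-→d15:-→d16:-→d17:H1→d18:-→d19:-→d20:H1  best=H1
  + 153.209.171.215/32 (H2) depth=32
  ? 85.122.27.154  path d0:-→d1:-→d2:-→d3:-→d4:-→d5:-→d6:-→d7:-→d8:-→d9:-→d10:-→d11:-→d12:H1→d13:-→d14:-→d15:-→d16:-→d17:H1→d18:-→d19:-→d20:H1→d21:-→d22:-→d23:-  best=H1
  + 214.0.0.0/9 (H0) depth=9
  + 214.70.0.0/16 (H2) depth=16
  + 153.209.171.208/28 (H1) depth=28
  ? 153.209.171.215  path d0:-→d1:-→d2:-→d3:-→d4:-→d5:-→d6:H0→d7:-→d8:-→d9:-→d10:-→d11:-→d12:-→d13:-→d14:-→d15:-→d16:-→d17:-→d18:H2→d19:-→d20:-→d21:-→d22:-→d23:-→d24:H2→d25:-→d26:-→d27:-→d28:H1→d29:-→d30:-→d31:-→d32:H2  best=H2
  ? 214.1.214.8  path d0:-→d1:-→d2:-→d3:-→d4:-→d5:-→d6:-→d7:H1→d8:H0→d9:H0  best=H0
  ? 214.70.57.18  path d0:-→d1:-→d2:-→d3:-→d4:-→d5:-→d6:-→d7:H1→d8:H0→d9:H0→d10:-→d11:-→d12:H1→d13:-→d14:-→d15:-→d16:H2→d17:-→d18:-→d19:-→d20:-→d21:-→d22:-→d23:-→d24:-→d25:-→d26:-→d27:-→d28:H0  best=H0
  + 214.0.0.0/8 (H2) depth=8
  + 153.209.160.0/20 (H1) depth=20
  - 214.0.0.0/8 clear@8
  ? 85.122.2.141  path d0:-→d1:-→d2:-→d3:-→d4:-→d5:-→d6:-→d7:-→d8:-→d9:-→d10:-→d11:-→d12:H1→d13:-→d14:-→d15:-→d16:-→d17:H1→d18:-→d19:-  best=H1

== LOOKUPS ==
["no-route","no-route","H1","H2","H0","H2","H1","H1","H2","H1","H1","H2","H0","H0","H1"]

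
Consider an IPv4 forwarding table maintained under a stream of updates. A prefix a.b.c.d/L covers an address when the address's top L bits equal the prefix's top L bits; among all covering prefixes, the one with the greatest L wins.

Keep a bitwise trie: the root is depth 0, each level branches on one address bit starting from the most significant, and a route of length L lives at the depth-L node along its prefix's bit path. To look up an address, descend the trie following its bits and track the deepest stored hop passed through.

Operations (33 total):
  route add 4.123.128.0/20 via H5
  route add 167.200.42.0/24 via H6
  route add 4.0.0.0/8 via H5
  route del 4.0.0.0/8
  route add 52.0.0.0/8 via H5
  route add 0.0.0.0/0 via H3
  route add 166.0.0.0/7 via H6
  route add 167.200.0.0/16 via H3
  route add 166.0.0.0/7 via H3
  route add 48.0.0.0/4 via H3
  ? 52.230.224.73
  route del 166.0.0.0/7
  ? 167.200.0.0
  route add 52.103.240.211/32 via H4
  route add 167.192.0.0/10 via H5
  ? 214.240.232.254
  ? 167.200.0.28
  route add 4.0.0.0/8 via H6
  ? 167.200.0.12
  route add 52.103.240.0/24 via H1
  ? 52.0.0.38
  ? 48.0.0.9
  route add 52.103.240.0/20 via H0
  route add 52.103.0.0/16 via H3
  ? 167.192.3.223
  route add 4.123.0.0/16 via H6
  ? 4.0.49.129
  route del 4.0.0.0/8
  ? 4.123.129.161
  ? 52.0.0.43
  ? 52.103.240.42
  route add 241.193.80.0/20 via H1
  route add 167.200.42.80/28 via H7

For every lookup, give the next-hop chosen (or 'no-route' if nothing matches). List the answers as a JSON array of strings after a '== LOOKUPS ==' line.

Process each operation:
  + 4.123.128.0/20 (H5) depth=20
  + 167.200.42.0/24 (H6) depth=24
  + 4.0.0.0/8 (H5) depth=8
  - 4.0.0.0/8 clear@8
  + 52.0.0.0/8 (H5) depth=8
  + 0.0.0.0/0 (H3) depth=0
  + 166.0.0.0/7 (H6) depth=7
  + 167.200.0.0/16 (H3) depth=16
  + 166.0.0.0/7 (H3) depth=7
  + 48.0.0.0/4 (H3) depth=4
  Q 52.230.224.73: descend 00110100 ; hops seen [H3,H3,H5] ; pick H5
  - 166.0.0.0/7 clear@7
  Q 167.200.0.0: descend 101001111100100000 ; hops seen [H3,H3] ; pick H3
  + 52.103.240.211/32 (H4) depth=32
  + 167.192.0.0/10 (H5) depth=10
  Q 214.240.232.254: descend 1 ; hops seen [H3] ; pick H3
  Q 167.200.0.28: descend 101001111100100000 ; hops seen [H3,H5,H3] ; pick H3
  + 4.0.0.0/8 (H6) depth=8
  Q 167.200.0.12: descend 101001111100100000 ; hops seen [H3,H5,H3] ; pick H3
  + 52.103.240.0/24 (H1) depth=24
  Q 52.0.0.38: descend 001101000 ; hops seen [H3,H3,H5] ; pick H5
  Q 48.0.0.9: descend 00110 ; hops seen [H3,H3] ; pick H3
  + 52.103.240.0/20 (H0) depth=20
  + 52.103.0.0/16 (H3) depth=16
  Q 167.192.3.223: descend 101001111100 ; hops seen [H3,H5] ; pick H5
  + 4.123.0.0/16 (H6) depth=16
  Q 4.0.49.129: descend 000001000 ; hops seen [H3,H6] ; pick H6
  - 4.0.0.0/8 clear@8
  Q 4.123.129.161: descend 00000100011110111000 ; hops seen [H3,H6,H5] ; pick H5
  Q 52.0.0.43: descend 001101000 ; hops seen [H3,H3,H5] ; pick H5
  Q 52.103.240.42: descend 001101000110011111110000 ; hops seen [H3,H3,H5,H3,H0,H1] ; pick H1
  + 241.193.80.0/20 (H1) depth=20
  + 167.200.42.80/28 (H7) depth=28

== LOOKUPS ==
["H5","H3","H3","H3","H3","H5","H3","H5","H6","H5","H5","H1"]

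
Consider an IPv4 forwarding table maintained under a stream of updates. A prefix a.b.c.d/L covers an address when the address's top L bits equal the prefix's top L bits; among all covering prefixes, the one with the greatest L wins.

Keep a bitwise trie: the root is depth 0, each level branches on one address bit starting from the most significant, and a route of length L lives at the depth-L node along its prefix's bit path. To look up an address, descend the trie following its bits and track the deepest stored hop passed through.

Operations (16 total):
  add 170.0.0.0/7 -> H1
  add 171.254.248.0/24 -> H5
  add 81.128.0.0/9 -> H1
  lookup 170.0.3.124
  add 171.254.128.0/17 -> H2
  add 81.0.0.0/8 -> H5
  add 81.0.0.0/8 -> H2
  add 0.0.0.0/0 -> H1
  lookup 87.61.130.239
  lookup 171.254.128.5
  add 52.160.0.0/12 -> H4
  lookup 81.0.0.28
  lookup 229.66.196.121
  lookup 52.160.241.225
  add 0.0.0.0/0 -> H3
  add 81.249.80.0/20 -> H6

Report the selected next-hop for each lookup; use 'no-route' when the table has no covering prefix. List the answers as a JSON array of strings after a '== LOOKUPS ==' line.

Apply in order:
  + 170.0.0.0/7 (H1) depth=7
  + 171.254.248.0/24 (H5) depth=24
  + 81.128.0.0/9 (H1) depth=9
  lookup 170.0.3.124: bits 1010101 walk d0:-→d1:-→d2:-→d3:-→d4:-→d5:-→d6:-→d7:H1 -> H1
  + 171.254.128.0/17 (H2) depth=17
  + 81.0.0.0/8 (H5) depth=8
  + 81.0.0.0/8 (H2) depth=8
  + 0.0.0.0/0 (H1) depth=0
  lookup 87.61.130.239: bits 01010 walk d0:H1→d1:-→d2:-→d3:-→d4:-→d5:- -> H1
  lookup 171.254.128.5: bits 10101011111111101 walk d0:H1→d1:-→d2:-→d3:-→d4:-→d5:-→d6:-→d7:H1→d8:-→d9:-→d10:-→d11:-→d12:-→d13:-→d14:-→d15:-→d16:-→d17:H2 -> H2
  + 52.160.0.0/12 (H4) depth=12
  lookup 81.0.0.28: bits 01010001 walk d0:H1→d1:-→d2:-→d3:-→d4:-→d5:-→d6:-→d7:-→d8:H2 -> H2
  lookup 229.66.196.121: bits 1 walk d0:H1→d1:- -> H1
  lookup 52.160.241.225: bits 001101001010 walk d0:H1→d1:-→d2:-→d3:-→d4:-→d5:-→d6:-→d7:-→d8:-→d9:-→d10:-→d11:-→d12:H4 -> H4
  + 0.0.0.0/0 (H3) depth=0
  + 81.249.80.0/20 (H6) depth=20

== LOOKUPS ==
["H1","H1","H2","H2","H1","H4"]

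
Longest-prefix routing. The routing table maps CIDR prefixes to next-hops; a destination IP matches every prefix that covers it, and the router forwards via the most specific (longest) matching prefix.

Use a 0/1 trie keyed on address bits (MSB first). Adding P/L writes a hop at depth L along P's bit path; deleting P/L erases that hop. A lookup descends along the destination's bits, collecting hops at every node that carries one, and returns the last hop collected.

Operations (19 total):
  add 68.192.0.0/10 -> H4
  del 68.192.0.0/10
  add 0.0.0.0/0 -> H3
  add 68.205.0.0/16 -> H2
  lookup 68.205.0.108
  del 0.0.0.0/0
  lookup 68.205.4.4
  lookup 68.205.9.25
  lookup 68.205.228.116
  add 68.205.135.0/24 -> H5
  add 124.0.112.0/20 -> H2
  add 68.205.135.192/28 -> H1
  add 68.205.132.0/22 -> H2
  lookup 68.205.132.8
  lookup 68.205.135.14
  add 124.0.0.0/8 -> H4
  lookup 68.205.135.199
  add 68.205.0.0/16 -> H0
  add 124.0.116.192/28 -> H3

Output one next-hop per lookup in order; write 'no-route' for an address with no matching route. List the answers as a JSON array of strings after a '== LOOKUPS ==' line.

Trace:
  add 68.192.0.0/10 -> H4 at depth 10
  del 68.192.0.0/10 (clear depth 10)
  add 0.0.0.0/0 -> H3 at depth 0
  add 68.205.0.0/16 -> H2 at depth 16
  lookup 68.205.0.108: bits 0100010011001101 walk d0:H3→d1:-→d2:-→d3:-→d4:-→d5:-→d6:-→d7:-→d8:-→d9:-→d10:-→d11:-→d12:-→d13:-→d14:-→d15:-→d16:H2 -> H2
  del 0.0.0.0/0 (clear depth 0)
  lookup 68.205.4.4: bits 0100010011001101 walk d0:-→d1:-→d2:-→d3:-→d4:-→d5:-→d6:-→d7:-→d8:-→d9:-→d10:-→d11:-→d12:-→d13:-→d14:-→d15:-→d16:H2 -> H2
  lookup 68.205.9.25: bits 0100010011001101 walk d0:-→d1:-→d2:-→d3:-→d4:-→d5:-→d6:-→d7:-→d8:-→d9:-→d10:-→d11:-→d12:-→d13:-→d14:-→d15:-→d16:H2 -> H2
  lookup 68.205.228.116: bits 0100010011001101 walk d0:-→d1:-→d2:-→d3:-→d4:-→d5:-→d6:-→d7:-→d8:-→d9:-→d10:-→d11:-→d12:-→d13:-→d14:-→d15:-→d16:H2 -> H2
  add 68.205.135.0/24 -> H5 at depth 24
  add 124.0.112.0/20 -> H2 at depth 20
  add 68.205.135.192/28 -> H1 at depth 28
  add 68.205.132.0/22 -> H2 at depth 22
  lookup 68.205.132.8: bits 0100010011001101100001 walk d0:-→d1:-→d2:-→d3:-→d4:-→d5:-→d6:-→d7:-→d8:-→d9:-→d10:-→d11:-→d12:-→d13:-→d14:-→d15:-→d16:H2→d17:-→d18:-→d19:-→d20:-→d21:-→d22:H2 -> H2
  lookup 68.205.135.14: bits 010001001100110110000111 walk d0:-→d1:-→d2:-→d3:-→d4:-→d5:-→d6:-→d7:-→d8:-→d9:-→d10:-→d11:-→d12:-→d13:-→d14:-→d15:-→d16:H2→d17:-→d18:-→d19:-→d20:-→d21:-→d22:H2→d23:-→d24:H5 -> H5
  add 124.0.0.0/8 -> H4 at depth 8
  lookup 68.205.135.199: bits 0100010011001101100001111100 walk d0:-→d1:-→d2:-→d3:-→d4:-→d5:-→d6:-→d7:-→d8:-→d9:-→d10:-→d11:-→d12:-→d13:-→d14:-→d15:-→d16:H2→d17:-→d18:-→d19:-→d20:-→d21:-→d22:H2→d23:-→d24:H5→d25:-→d26:-→d27:-→d28:H1 -> H1
  add 68.205.0.0/16 -> H0 at depth 16
  add 124.0.116.192/28 -> H3 at depth 28

== LOOKUPS ==
["H2","H2","H2","H2","H2","H5","H1"]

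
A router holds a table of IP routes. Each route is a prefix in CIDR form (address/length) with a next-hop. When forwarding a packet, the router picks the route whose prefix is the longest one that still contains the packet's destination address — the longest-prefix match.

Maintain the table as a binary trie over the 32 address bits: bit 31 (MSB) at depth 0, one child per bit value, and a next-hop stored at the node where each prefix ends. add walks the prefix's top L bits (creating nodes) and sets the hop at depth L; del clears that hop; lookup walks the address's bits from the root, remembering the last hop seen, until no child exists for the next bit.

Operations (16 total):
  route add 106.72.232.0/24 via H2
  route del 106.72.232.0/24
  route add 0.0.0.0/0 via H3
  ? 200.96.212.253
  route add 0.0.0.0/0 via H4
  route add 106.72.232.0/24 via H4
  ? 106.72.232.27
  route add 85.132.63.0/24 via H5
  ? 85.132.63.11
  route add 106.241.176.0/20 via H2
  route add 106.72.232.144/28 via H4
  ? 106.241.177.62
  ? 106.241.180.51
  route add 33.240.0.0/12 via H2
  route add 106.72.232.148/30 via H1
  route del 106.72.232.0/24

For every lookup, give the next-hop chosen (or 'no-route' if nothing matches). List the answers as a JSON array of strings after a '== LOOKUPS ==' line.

Process each operation:
  + 106.72.232.0/24 (H2) depth=24
  - 106.72.232.0/24 clear@24
  + 0.0.0.0/0 (H3) depth=0
  Q 200.96.212.253: descend ε ; hops seen [H3] ; pick H3
  + 0.0.0.0/0 (H4) depth=0
  + 106.72.232.0/24 (H4) depth=24
  Q 106.72.232.27: descend 011010100100100011101000 ; hops seen [H4,H4] ; pick H4
  + 85.132.63.0/24 (H5) depth=24
  Q 85.132.63.11: descend 010101011000010000111111 ; hops seen [H4,H5] ; pick H5
  + 106.241.176.0/20 (H2) depth=20
  + 106.72.232.144/28 (H4) depth=28
  Q 106.241.177.62: descend 01101010111100011011 ; hops seen [H4,H2] ; pick H2
  Q 106.241.180.51: descend 01101010111100011011 ; hops seen [H4,H2] ; pick H2
  + 33.240.0.0/12 (H2) depth=12
  + 106.72.232.148/30 (H1) depth=30
  - 106.72.232.0/24 clear@24

== LOOKUPS ==
["H3","H4","H5","H2","H2"]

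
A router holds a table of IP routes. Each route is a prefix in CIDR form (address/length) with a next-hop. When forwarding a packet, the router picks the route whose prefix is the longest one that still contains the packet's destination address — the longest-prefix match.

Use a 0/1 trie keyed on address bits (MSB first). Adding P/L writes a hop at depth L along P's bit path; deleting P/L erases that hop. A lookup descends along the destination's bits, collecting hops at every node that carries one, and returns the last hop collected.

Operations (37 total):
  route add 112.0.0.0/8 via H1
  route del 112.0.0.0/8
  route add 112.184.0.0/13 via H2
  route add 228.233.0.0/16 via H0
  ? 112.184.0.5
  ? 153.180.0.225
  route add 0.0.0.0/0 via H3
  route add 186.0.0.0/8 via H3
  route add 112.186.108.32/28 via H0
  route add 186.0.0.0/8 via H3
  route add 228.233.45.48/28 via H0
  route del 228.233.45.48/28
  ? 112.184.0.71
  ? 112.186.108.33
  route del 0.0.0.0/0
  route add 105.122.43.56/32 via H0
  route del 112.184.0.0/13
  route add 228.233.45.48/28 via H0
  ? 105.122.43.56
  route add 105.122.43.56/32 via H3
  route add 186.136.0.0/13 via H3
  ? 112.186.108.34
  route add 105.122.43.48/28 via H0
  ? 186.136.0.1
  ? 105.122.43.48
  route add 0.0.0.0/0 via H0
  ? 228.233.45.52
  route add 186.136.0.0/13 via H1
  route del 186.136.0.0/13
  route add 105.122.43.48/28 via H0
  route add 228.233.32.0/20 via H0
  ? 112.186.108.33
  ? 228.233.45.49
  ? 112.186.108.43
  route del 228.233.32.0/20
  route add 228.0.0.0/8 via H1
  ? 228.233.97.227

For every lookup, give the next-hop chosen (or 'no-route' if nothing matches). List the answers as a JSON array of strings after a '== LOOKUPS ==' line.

Apply in order:
  + 112.0.0.0/8 (H1) depth=8
  del 112.0.0.0/8 (clear depth 8)
  + 112.184.0.0/13 (H2) depth=13
  + 228.233.0.0/16 (H0) depth=16
  lookup 112.184.0.5: bits 0111000010111 walk d0:-→d1:-→d2:-→d3:-→d4:-→d5:-→d6:-→d7:-→d8:-→d9:-→d10:-→d11:-→d12:-→d13:H2 -> H2
  lookup 153.180.0.225: bits 1 walk d0:-→d1:- -> no-route
  + 0.0.0.0/0 (H3) depth=0
  + 186.0.0.0/8 (H3) depth=8
  + 112.186.108.32/28 (H0) depth=28
  + 186.0.0.0/8 (H3) depth=8
  + 228.233.45.48/28 (H0) depth=28
  del 228.233.45.48/28 (clear depth 28)
  lookup 112.184.0.71: bits 01110000101110 walk d0:H3→d1:-→d2:-→d3:-→d4:-→d5:-→d6:-→d7:-→d8:-→d9:-→d10:-→d11:-→d12:-→d13:H2→d14:- -> H2
  lookup 112.186.108.33: bits 0111000010111010011011000010 walk d0:H3→d1:-→d2:-→d3:-→d4:-→d5:-→d6:-→d7:-→d8:-→d9:-→d10:-→d11:-→d12:-→d13:H2→d14:-→d15:-→d16:-→d17:-→d18:-→d19:-→d20:-→d21:-→d22:-→d23:-→d24:-→d25:-→d26:-→d27:-→d28:H0 -> H0
  del 0.0.0.0/0 (clear depth 0)
  + 105.122.43.56/32 (H0) depth=32
  del 112.184.0.0/13 (clear depth 13)
  + 228.233.45.48/28 (H0) depth=28
  lookup 105.122.43.56: bits 01101001011110100010101100111000 walk d0:-→d1:-→d2:-→d3:-→d4:-→d5:-→d6:-→d7:-→d8:-→d9:-→d10:-→d11:-→d12:-→d13:-→d14:-→d15:-→d16:-→d17:-→d18:-→d19:-→d20:-→d21:-→d22:-→d23:-→d24:-→d25:-→d26:-→d27:-→d28:-→d29:-→d30:-→d31:-→d32:H0 -> H0
  + 105.122.43.56/32 (H3) depth=32
  + 186.136.0.0/13 (H3) depth=13
  lookup 112.186.108.34: bits 0111000010111010011011000010 walk d0:-→d1:-→d2:-→d3:-→d4:-→d5:-→d6:-→d7:-→d8:-→d9:-→d10:-→d11:-→d12:-→d13:-→d14:-→d15:-→d16:-→d17:-→d18:-→d19:-→d20:-→d21:-→d22:-→d23:-→d24:-→d25:-→d26:-→d27:-→d28:H0 -> H0
  + 105.122.43.48/28 (H0) depth=28
  lookup 186.136.0.1: bits 1011101010001 walk d0:-→d1:-→d2:-→d3:-→d4:-→d5:-→d6:-→d7:-→d8:H3→d9:-→d10:-→d11:-→d12:-→d13:H3 -> H3
  lookup 105.122.43.48: bits 0110100101111010001010110011 walk d0:-→d1:-→d2:-→d3:-→d4:-→d5:-→d6:-→d7:-→d8:-→d9:-→d10:-→d11:-→d12:-→d13:-→d14:-→d15:-→d16:-→d17:-→d18:-→d19:-→d20:-→d21:-→d22:-→d23:-→d24:-→d25:-→d26:-→d27:-→d28:H0 -> H0
  + 0.0.0.0/0 (H0) depth=0
  lookup 228.233.45.52: bits 1110010011101001001011010011 walk d0:H0→d1:-→d2:-→d3:-→d4:-→d5:-→d6:-→d7:-→d8:-→d9:-→d10:-→d11:-→d12:-→d13:-→d14:-→d15:-→d16:H0→d17:-→d18:-→d19:-→d20:-→d21:-→d22:-→d23:-→d24:-→d25:-→d26:-→d27:-→d28:H0 -> H0
  + 186.136.0.0/13 (H1) depth=13
  del 186.136.0.0/13 (clear depth 13)
  + 105.122.43.48/28 (H0) depth=28
  + 228.233.32.0/20 (H0) depth=20
  lookup 112.186.108.33: bits 0111000010111010011011000010 walk d0:H0→d1:-→d2:-→d3:-→d4:-→d5:-→d6:-→d7:-→d8:-→d9:-→d10:-→d11:-→d12:-→d13:-→d14:-→d15:-→d16:-→d17:-→d18:-→d19:-→d20:-→d21:-→d22:-→d23:-→d24:-→d25:-→d26:-→d27:-→d28:H0 -> H0
  lookup 228.233.45.49: bits 1110010011101001001011010011 walk d0:H0→d1:-→d2:-→d3:-→d4:-→d5:-→d6:-→d7:-→d8:-→d9:-→d10:-→d11:-→d12:-→d13:-→d14:-→d15:-→d16:H0→d17:-→d18:-→d19:-→d20:H0→d21:-→d22:-→d23:-→d24:-→d25:-→d26:-→d27:-→d28:H0 -> H0
  lookup 112.186.108.43: bits 0111000010111010011011000010 walk d0:H0→d1:-→d2:-→d3:-→d4:-→d5:-→d6:-→d7:-→d8:-→d9:-→d10:-→d11:-→d12:-→d13:-→d14:-→d15:-→d16:-→d17:-→d18:-→d19:-→d20:-→d21:-→d22:-→d23:-→d24:-→d25:-→d26:-→d27:-→d28:H0 -> H0
  del 228.233.32.0/20 (clear depth 20)
  + 228.0.0.0/8 (H1) depth=8
  lookup 228.233.97.227: bits 11100100111010010 walk d0:H0→d1:-→d2:-→d3:-→d4:-→d5:-→d6:-→d7:-→d8:H1→d9:-→d10:-→d11:-→d12:-→d13:-→d14:-→d15:-→d16:H0→d17:- -> H0

== LOOKUPS ==
["H2","no-route","H2","H0","H0","H0","H3","H0","H0","H0","H0","H0","H0"]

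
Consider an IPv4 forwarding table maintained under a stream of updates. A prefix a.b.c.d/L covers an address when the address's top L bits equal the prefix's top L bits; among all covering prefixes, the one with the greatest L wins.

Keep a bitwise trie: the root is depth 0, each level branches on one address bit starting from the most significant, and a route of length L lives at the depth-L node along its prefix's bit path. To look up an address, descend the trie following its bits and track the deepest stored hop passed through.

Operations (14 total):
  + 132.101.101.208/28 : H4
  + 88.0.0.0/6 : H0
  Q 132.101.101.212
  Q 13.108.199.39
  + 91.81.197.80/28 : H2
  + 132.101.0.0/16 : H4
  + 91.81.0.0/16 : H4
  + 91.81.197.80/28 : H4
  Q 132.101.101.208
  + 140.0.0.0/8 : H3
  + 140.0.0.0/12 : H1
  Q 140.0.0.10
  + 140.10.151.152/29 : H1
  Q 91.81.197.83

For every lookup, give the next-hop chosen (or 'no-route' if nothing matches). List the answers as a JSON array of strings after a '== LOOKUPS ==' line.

Trace:
  add 132.101.101.208/28 -> H4 at depth 28
  add 88.0.0.0/6 -> H0 at depth 6
  Q 132.101.101.212: descend 1000010001100101011001011101 ; hops seen [H4] ; pick H4
  Q 13.108.199.39: descend 0 ; hops seen [∅] ; pick no-route
  add 91.81.197.80/28 -> H2 at depth 28
  add 132.101.0.0/16 -> H4 at depth 16
  add 91.81.0.0/16 -> H4 at depth 16
  add 91.81.197.80/28 -> H4 at depth 28
  Q 132.101.101.208: descend 1000010001100101011001011101 ; hops seen [H4,H4] ; pick H4
  add 140.0.0.0/8 -> H3 at depth 8
  add 140.0.0.0/12 -> H1 at depth 12
  Q 140.0.0.10: descend 100011000000 ; hops seen [H3,H1] ; pick H1
  add 140.10.151.152/29 -> H1 at depth 29
  Q 91.81.197.83: descend 0101101101010001110001010101 ; hops seen [H0,H4,H4] ; pick H4

== LOOKUPS ==
["H4","no-route","H4","H1","H4"]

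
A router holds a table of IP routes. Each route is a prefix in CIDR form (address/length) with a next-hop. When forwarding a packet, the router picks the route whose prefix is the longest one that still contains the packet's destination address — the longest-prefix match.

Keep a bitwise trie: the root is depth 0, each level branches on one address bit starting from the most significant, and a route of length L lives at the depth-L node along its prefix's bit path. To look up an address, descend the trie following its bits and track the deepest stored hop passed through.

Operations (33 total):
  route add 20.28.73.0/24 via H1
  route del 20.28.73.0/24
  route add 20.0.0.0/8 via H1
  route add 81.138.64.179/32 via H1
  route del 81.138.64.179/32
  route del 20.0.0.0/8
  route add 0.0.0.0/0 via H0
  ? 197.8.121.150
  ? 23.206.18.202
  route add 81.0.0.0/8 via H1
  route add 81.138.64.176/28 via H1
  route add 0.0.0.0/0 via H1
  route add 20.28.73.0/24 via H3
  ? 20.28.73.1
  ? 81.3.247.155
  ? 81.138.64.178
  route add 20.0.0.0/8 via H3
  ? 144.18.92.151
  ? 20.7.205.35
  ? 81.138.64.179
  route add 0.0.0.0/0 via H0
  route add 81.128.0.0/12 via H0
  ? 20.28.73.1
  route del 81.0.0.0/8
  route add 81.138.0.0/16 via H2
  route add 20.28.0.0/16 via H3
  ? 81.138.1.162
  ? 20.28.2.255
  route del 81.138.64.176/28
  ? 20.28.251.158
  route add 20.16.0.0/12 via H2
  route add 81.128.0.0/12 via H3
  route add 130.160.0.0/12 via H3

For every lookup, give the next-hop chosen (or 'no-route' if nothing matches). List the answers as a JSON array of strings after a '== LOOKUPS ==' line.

Trace:
  add 20.28.73.0/24 -> H1 at depth 24
  - 20.28.73.0/24 clear@24
  add 20.0.0.0/8 -> H1 at depth 8
  add 81.138.64.179/32 -> H1 at depth 32
  - 81.138.64.179/32 clear@32
  - 20.0.0.0/8 clear@8
  add 0.0.0.0/0 -> H0 at depth 0
  Q 197.8.121.150: descend ε ; hops seen [H0] ; pick H0
  Q 23.206.18.202: descend 000101 ; hops seen [H0] ; pick H0
  add 81.0.0.0/8 -> H1 at depth 8
  add 81.138.64.176/28 -> H1 at depth 28
  add 0.0.0.0/0 -> H1 at depth 0
  add 20.28.73.0/24 -> H3 at depth 24
  Q 20.28.73.1: descend 000101000001110001001001 ; hops seen [H1,H3] ; pick H3
  Q 81.3.247.155: descend 01010001 ; hops seen [H1,H1] ; pick H1
  Q 81.138.64.178: descend 0101000110001010010000001011001 ; hops seen [H1,H1,H1] ; pick H1
  add 20.0.0.0/8 -> H3 at depth 8
  Q 144.18.92.151: descend ε ; hops seen [H1] ; pick H1
  Q 20.7.205.35: descend 00010100000 ; hops seen [H1,H3] ; pick H3
  Q 81.138.64.179: descend 01010001100010100100000010110011 ; hops seen [H1,H1,H1] ; pick H1
  add 0.0.0.0/0 -> H0 at depth 0
  add 81.128.0.0/12 -> H0 at depth 12
  Q 20.28.73.1: descend 000101000001110001001001 ; hops seen [H0,H3,H3] ; pick H3
  - 81.0.0.0/8 clear@8
  add 81.138.0.0/16 -> H2 at depth 16
  add 20.28.0.0/16 -> H3 at depth 16
  Q 81.138.1.162: descend 01010001100010100 ; hops seen [H0,H0,H2] ; pick H2
  Q 20.28.2.255: descend 00010100000111000 ; hops seen [H0,H3,H3] ; pick H3
  - 81.138.64.176/28 clear@28
  Q 20.28.251.158: descend 0001010000011100 ; hops seen [H0,H3,H3] ; pick H3
  add 20.16.0.0/12 -> H2 at depth 12
  add 81.128.0.0/12 -> H3 at depth 12
  add 130.160.0.0/12 -> H3 at depth 12

== LOOKUPS ==
["H0","H0","H3","H1","H1","H1","H3","H1","H3","H2","H3","H3"]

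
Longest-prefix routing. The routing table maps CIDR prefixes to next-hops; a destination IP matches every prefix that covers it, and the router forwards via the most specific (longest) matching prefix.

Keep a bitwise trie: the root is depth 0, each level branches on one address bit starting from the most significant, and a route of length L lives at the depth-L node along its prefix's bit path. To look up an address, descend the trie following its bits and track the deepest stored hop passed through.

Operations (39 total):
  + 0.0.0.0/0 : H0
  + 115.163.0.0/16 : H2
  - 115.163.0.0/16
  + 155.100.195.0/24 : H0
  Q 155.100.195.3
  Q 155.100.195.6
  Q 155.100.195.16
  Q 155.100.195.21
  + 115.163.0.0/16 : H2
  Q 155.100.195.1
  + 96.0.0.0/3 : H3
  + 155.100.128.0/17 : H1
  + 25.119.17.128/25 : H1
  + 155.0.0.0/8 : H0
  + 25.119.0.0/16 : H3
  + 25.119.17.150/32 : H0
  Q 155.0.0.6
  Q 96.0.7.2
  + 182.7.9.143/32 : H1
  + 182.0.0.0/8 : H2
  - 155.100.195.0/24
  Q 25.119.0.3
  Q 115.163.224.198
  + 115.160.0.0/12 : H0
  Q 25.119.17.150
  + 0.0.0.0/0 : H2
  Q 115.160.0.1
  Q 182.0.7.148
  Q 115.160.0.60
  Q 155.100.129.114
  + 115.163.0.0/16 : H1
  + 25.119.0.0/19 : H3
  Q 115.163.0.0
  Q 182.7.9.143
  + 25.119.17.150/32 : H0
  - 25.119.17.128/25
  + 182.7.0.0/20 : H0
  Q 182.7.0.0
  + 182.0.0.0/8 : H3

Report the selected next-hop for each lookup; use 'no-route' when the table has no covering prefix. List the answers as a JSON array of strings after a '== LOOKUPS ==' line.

Trace:
  add 0.0.0.0/0 -> H0 at depth 0
  add 115.163.0.0/16 -> H2 at depth 16
  - 115.163.0.0/16 clear@16
  add 155.100.195.0/24 -> H0 at depth 24
  lookup 155.100.195.3: bits 100110110110010011000011 walk d0:H0→d1:-→d2:-→d3:-→d4:-→d5:-→d6:-→d7:-→d8:-→d9:-→d10:-→d11:-→d12:-→d13:-→d14:-→d15:-→d16:-→d17:-→d18:-→d19:-→d20:-→d21:-→d22:-→d23:-→d24:H0 -> H0
  lookup 155.100.195.6: bits 100110110110010011000011 walk d0:H0→d1:-→d2:-→d3:-→d4:-→d5:-→d6:-→d7:-→d8:-→d9:-→d10:-→d11:-→d12:-→d13:-→d14:-→d15:-→d16:-→d17:-→d18:-→d19:-→d20:-→d21:-→d22:-→d23:-→d24:H0 -> H0
  lookup 155.100.195.16: bits 100110110110010011000011 walk d0:H0→d1:-→d2:-→d3:-→d4:-→d5:-→d6:-→d7:-→d8:-→d9:-→d10:-→d11:-→d12:-→d13:-→d14:-→d15:-→d16:-→d17:-→d18:-→d19:-→d20:-→d21:-→d22:-→d23:-→d24:H0 -> H0
  lookup 155.100.195.21: bits 100110110110010011000011 walk d0:H0→d1:-→d2:-→d3:-→d4:-→d5:-→d6:-→d7:-→d8:-→d9:-→d10:-→d11:-→d12:-→d13:-→d14:-→d15:-→d16:-→d17:-→d18:-→d19:-→d20:-→d21:-→d22:-→d23:-→d24:H0 -> H0
  add 115.163.0.0/16 -> H2 at depth 16
  lookup 155.100.195.1: bits 100110110110010011000011 walk d0:H0→d1:-→d2:-→d3:-→d4:-→d5:-→d6:-→d7:-→d8:-→d9:-→d10:-→d11:-→d12:-→d13:-→d14:-→d15:-→d16:-→d17:-→d18:-→d19:-→d20:-→d21:-→d22:-→d23:-→d24:H0 -> H0
  add 96.0.0.0/3 -> H3 at depth 3
  add 155.100.128.0/17 -> H1 at depth 17
  add 25.119.17.128/25 -> H1 at depth 25
  add 155.0.0.0/8 -> H0 at depth 8
  add 25.119.0.0/16 -> H3 at depth 16
  add 25.119.17.150/32 -> H0 at depth 32
  lookup 155.0.0.6: bits 100110110 walk d0:H0→d1:-→d2:-→d3:-→d4:-→d5:-→d6:-→d7:-→d8:H0→d9:- -> H0
  lookup 96.0.7.2: bits 011 walk d0:H0→d1:-→d2:-→d3:H3 -> H3
  add 182.7.9.143/32 -> H1 at depth 32
  add 182.0.0.0/8 -> H2 at depth 8
  - 155.100.195.0/24 clear@24
  lookup 25.119.0.3: bits 0001100101110111000 walk d0:H0→d1:-→d2:-→d3:-→d4:-→d5:-→d6:-→d7:-→d8:-→d9:-→d10:-→d11:-→d12:-→d13:-→d14:-→d15:-→d16:H3→d17:-→d18:-→d19:- -> H3
  lookup 115.163.224.198: bits 0111001110100011 walk d0:H0→d1:-→d2:-→d3:H3→d4:-→d5:-→d6:-→d7:-→d8:-→d9:-→d10:-→d11:-→d12:-→d13:-→d14:-→d15:-→d16:H2 -> H2
  add 115.160.0.0/12 -> H0 at depth 12
  lookup 25.119.17.150: bits 00011001011101110001000110010110 walk d0:H0→d1:-→d2:-→d3:-→d4:-→d5:-→d6:-→d7:-→d8:-→d9:-→d10:-→d11:-→d12:-→d13:-→d14:-→d15:-→d16:H3→d17:-→d18:-→d19:-→d20:-→d21:-→d22:-→d23:-→d24:-→d25:H1→d26:-→d27:-→d28:-→d29:-→d30:-→d31:-→d32:H0 -> H0
  add 0.0.0.0/0 -> H2 at depth 0
  lookup 115.160.0.1: bits 01110011101000 walk d0:H2→d1:-→d2:-→d3:H3→d4:-→d5:-→d6:-→d7:-→d8:-→d9:-→d10:-→d11:-→d12:H0→d13:-→d14:- -> H0
  lookup 182.0.7.148: bits 1011011000000 walk d0:H2→d1:-→d2:-→d3:-→d4:-→d5:-→d6:-→d7:-→d8:H2→d9:-→d10:-→d11:-→d12:-→d13:- -> H2
  lookup 115.160.0.60: bits 01110011101000 walk d0:H2→d1:-→d2:-→d3:H3→d4:-→d5:-→d6:-→d7:-→d8:-→d9:-→d10:-→d11:-→d12:H0→d13:-→d14:- -> H0
  lookup 155.100.129.114: bits 10011011011001001 walk d0:H2→d1:-→d2:-→d3:-→d4:-→d5:-→d6:-→d7:-→d8:H0→d9:-→d10:-→d11:-→d12:-→d13:-→d14:-→d15:-→d16:-→d17:H1 -> H1
  add 115.163.0.0/16 -> H1 at depth 16
  add 25.119.0.0/19 -> H3 at depth 19
  lookup 115.163.0.0: bits 0111001110100011 walk d0:H2→d1:-→d2:-→d3:H3→d4:-→d5:-→d6:-→d7:-→d8:-→d9:-→d10:-→d11:-→d12:H0→d13:-→d14:-→d15:-→d16:H1 -> H1
  lookup 182.7.9.143: bits 10110110000001110000100110001111 walk d0:H2→d1:-→d2:-→d3:-→d4:-→d5:-→d6:-→d7:-→d8:H2→d9:-→d10:-→d11:-→d12:-→d13:-→d14:-→d15:-→d16:-→d17:-→d18:-→d19:-→d20:-→d21:-→d22:-→d23:-→d24:-→d25:-→d26:-→d27:-→d28:-→d29:-→d30:-→d31:-→d32:H1 -> H1
  add 25.119.17.150/32 -> H0 at depth 32
  - 25.119.17.128/25 clear@25
  add 182.7.0.0/20 -> H0 at depth 20
  lookup 182.7.0.0: bits 10110110000001110000 walk d0:H2→d1:-→d2:-→d3:-→d4:-→d5:-→d6:-→d7:-→d8:H2→d9:-→d10:-→d11:-→d12:-→d13:-→d14:-→d15:-→d16:-→d17:-→d18:-→d19:-→d20:H0 -> H0
  add 182.0.0.0/8 -> H3 at depth 8

== LOOKUPS ==
["H0","H0","H0","H0","H0","H0","H3","H3","H2","H0","H0","H2","H0","H1","H1","H1","H0"]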